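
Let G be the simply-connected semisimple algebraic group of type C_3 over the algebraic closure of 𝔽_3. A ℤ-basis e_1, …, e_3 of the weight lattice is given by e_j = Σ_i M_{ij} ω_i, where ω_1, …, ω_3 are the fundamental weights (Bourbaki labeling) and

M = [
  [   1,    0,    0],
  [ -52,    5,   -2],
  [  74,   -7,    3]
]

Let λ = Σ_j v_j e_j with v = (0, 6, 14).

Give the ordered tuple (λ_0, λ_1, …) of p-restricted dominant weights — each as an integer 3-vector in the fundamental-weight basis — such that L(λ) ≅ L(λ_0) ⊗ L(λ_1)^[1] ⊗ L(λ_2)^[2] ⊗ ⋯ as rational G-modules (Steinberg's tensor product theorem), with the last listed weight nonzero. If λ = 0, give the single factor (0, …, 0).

Converting to the ω-basis (c_i = row i of M dotted with v = (0, 6, 14)):
  c_1 = 1·0 + 0·6 + 0·14 = 0
  c_2 = (-52)·(0) + 5·6 + (-2)·(14) = 2
  c_3 = 74·0 + (-7)·(6) + 3·14 = 0
Writing each c_i in base p = 3:
  c_1 = 0
  c_2 = 2 = 2·3^0
  c_3 = 0
Factor λ_0 = (0, 2, 0)

((0, 2, 0),)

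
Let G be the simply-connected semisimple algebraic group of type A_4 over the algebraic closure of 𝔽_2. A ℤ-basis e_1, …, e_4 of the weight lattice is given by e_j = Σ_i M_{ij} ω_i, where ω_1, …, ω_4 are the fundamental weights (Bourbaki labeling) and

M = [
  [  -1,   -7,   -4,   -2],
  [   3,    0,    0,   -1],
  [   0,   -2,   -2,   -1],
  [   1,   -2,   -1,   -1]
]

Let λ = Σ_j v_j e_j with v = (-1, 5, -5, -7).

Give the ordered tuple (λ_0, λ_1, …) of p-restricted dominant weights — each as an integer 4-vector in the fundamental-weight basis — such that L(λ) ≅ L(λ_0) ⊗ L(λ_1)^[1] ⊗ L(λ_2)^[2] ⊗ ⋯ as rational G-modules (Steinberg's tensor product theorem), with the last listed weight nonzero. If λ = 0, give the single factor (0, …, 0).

((0, 0, 1, 1), (0, 0, 1, 0), (0, 1, 1, 0))

ω-coordinates c = M·v, v = (-1, 5, -5, -7):
  c_1 = (-1)·(-1) + (-7)·(5) + (-4)·(-5) + (-2)·(-7) = 0
  c_2 = (3)·(-1) + 0·5 + (0)·(-5) + (-1)·(-7) = 4
  c_3 = (0)·(-1) + (-2)·(5) + (-2)·(-5) + (-1)·(-7) = 7
  c_4 = (1)·(-1) + (-2)·(5) + (-1)·(-5) + (-1)·(-7) = 1
Writing each c_i in base p = 2:
  c_1 = 0
  c_2 = 4 = 0·2^0 + 0·2^1 + 1·2^2
  c_3 = 7 = 1·2^0 + 1·2^1 + 1·2^2
  c_4 = 1 = 1·2^0
Factor λ_0 = (0, 0, 1, 1)
Factor λ_1 = (0, 0, 1, 0)
Factor λ_2 = (0, 1, 1, 0)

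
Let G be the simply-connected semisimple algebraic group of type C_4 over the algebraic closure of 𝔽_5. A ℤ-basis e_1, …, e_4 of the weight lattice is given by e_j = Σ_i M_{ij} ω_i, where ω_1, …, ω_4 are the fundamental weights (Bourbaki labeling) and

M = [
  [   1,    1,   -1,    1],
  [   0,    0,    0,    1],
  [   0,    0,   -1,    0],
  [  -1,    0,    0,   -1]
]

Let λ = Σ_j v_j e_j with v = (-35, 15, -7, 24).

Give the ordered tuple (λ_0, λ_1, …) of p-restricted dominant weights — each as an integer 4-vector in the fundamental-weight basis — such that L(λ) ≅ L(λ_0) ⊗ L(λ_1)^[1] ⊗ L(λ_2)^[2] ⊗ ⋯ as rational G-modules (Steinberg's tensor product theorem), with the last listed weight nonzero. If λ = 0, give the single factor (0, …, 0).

((1, 4, 2, 1), (2, 4, 1, 2))

In the fundamental-weight basis, λ has coordinates c = M·v (v = (-35, 15, -7, 24)):
  c_1 = (1)·(-35) + (1)·(15) + (-1)·(-7) + (1)·(24) = 11
  c_2 = (0)·(-35) + (0)·(15) + (0)·(-7) + (1)·(24) = 24
  c_3 = (0)·(-35) + (0)·(15) + (-1)·(-7) + (0)·(24) = 7
  c_4 = (-1)·(-35) + (0)·(15) + (0)·(-7) + (-1)·(24) = 11
Expand coordinatewise in base 5:
  c_1 = 11 = 1·5^0 + 2·5^1
  c_2 = 24 = 4·5^0 + 4·5^1
  c_3 = 7 = 2·5^0 + 1·5^1
  c_4 = 11 = 1·5^0 + 2·5^1
Factor λ_0 = (1, 4, 2, 1)
Factor λ_1 = (2, 4, 1, 2)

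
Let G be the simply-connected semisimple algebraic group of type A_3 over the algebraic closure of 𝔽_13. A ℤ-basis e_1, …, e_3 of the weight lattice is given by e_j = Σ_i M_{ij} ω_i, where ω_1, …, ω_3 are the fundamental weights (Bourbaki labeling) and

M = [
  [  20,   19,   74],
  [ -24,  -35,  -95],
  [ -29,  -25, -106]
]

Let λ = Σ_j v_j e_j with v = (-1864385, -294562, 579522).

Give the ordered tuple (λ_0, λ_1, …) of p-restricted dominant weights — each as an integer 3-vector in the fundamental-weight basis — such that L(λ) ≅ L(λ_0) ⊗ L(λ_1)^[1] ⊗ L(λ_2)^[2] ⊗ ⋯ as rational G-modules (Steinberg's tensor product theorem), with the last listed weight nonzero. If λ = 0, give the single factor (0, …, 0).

Converting to the ω-basis (c_i = row i of M dotted with v = (-1864385, -294562, 579522)):
  c_1 = 20*-1864385 + 19*-294562 + 74*579522 = 250
  c_2 = -24*-1864385 + -35*-294562 + -95*579522 = 320
  c_3 = -29*-1864385 + -25*-294562 + -106*579522 = 1883
Expand coordinatewise in base 13:
  c_1 = 250 = 3·13^0 + 6·13^1 + 1·13^2
  c_2 = 320 = 8·13^0 + 11·13^1 + 1·13^2
  c_3 = 1883 = 11·13^0 + 1·13^1 + 11·13^2
p-restricted factor λ_0 = (3, 8, 11)
p-restricted factor λ_1 = (6, 11, 1)
p-restricted factor λ_2 = (1, 1, 11)

((3, 8, 11), (6, 11, 1), (1, 1, 11))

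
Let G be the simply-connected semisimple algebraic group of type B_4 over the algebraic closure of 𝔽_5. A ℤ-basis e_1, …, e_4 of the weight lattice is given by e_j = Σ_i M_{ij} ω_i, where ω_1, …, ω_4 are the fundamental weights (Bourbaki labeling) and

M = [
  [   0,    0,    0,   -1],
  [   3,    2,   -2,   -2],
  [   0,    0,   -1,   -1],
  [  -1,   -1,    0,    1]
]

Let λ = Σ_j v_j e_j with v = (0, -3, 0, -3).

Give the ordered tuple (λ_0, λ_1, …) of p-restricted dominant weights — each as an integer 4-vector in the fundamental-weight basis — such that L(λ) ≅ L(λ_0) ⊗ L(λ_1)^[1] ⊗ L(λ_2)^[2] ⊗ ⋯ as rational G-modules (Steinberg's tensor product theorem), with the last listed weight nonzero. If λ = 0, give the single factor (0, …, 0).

ω-coordinates c = M·v, v = (0, -3, 0, -3):
  c_1 = 0*0 + 0*-3 + 0*0 + -1*-3 = 3
  c_2 = 3*0 + 2*-3 + -2*0 + -2*-3 = 0
  c_3 = 0*0 + 0*-3 + -1*0 + -1*-3 = 3
  c_4 = -1*0 + -1*-3 + 0*0 + 1*-3 = 0
Writing each c_i in base p = 5:
  c_1 = 3 = 3·5^0
  c_2 = 0
  c_3 = 3 = 3·5^0
  c_4 = 0
λ_0 = (3, 0, 3, 0)

((3, 0, 3, 0),)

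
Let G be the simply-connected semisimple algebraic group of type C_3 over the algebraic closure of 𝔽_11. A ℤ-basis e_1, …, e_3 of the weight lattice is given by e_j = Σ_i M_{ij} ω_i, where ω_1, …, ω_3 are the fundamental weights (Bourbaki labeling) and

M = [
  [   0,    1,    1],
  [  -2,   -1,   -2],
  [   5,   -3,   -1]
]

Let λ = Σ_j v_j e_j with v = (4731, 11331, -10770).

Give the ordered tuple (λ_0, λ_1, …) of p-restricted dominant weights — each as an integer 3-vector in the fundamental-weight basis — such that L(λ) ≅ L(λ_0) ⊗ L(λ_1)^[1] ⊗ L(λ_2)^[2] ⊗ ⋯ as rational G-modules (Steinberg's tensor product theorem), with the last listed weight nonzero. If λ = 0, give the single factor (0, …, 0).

((0, 10, 3), (7, 1, 6), (4, 6, 3))

Compute c_i = Σ_j M_{ij} v_j with v = (4731, 11331, -10770):
  c_1 = 0·4731 + 1·11331 + (1)·(-10770) = 561
  c_2 = (-2)·(4731) + (-1)·(11331) + (-2)·(-10770) = 747
  c_3 = 5·4731 + (-3)·(11331) + (-1)·(-10770) = 432
Base-11 expansion of each c_i:
  c_1 = 561 = 0·11^0 + 7·11^1 + 4·11^2
  c_2 = 747 = 10·11^0 + 1·11^1 + 6·11^2
  c_3 = 432 = 3·11^0 + 6·11^1 + 3·11^2
p-restricted factor λ_0 = (0, 10, 3)
p-restricted factor λ_1 = (7, 1, 6)
p-restricted factor λ_2 = (4, 6, 3)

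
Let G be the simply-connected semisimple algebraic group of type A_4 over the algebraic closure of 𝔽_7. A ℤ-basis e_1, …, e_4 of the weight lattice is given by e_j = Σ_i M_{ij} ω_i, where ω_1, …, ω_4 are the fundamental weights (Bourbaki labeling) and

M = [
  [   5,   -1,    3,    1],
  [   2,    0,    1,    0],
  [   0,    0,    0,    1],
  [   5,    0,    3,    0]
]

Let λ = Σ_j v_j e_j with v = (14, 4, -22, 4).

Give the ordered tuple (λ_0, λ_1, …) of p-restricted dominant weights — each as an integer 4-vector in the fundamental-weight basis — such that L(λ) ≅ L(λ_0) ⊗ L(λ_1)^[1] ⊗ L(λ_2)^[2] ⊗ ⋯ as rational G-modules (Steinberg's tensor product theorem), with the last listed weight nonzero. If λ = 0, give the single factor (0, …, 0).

In the fundamental-weight basis, λ has coordinates c = M·v (v = (14, 4, -22, 4)):
  c_1 = 5·14 + (-1)·(4) + (3)·(-22) + 1·4 = 4
  c_2 = 2·14 + 0·4 + (1)·(-22) + 0·4 = 6
  c_3 = 0·14 + 0·4 + (0)·(-22) + 1·4 = 4
  c_4 = 5·14 + 0·4 + (3)·(-22) + 0·4 = 4
p = 7; digits c_i = Σ_j d_{ij}·7^j, 0 ≤ d_{ij} < 7:
  c_1 = 4 = 4·7^0
  c_2 = 6 = 6·7^0
  c_3 = 4 = 4·7^0
  c_4 = 4 = 4·7^0
Factor λ_0 = (4, 6, 4, 4)

((4, 6, 4, 4),)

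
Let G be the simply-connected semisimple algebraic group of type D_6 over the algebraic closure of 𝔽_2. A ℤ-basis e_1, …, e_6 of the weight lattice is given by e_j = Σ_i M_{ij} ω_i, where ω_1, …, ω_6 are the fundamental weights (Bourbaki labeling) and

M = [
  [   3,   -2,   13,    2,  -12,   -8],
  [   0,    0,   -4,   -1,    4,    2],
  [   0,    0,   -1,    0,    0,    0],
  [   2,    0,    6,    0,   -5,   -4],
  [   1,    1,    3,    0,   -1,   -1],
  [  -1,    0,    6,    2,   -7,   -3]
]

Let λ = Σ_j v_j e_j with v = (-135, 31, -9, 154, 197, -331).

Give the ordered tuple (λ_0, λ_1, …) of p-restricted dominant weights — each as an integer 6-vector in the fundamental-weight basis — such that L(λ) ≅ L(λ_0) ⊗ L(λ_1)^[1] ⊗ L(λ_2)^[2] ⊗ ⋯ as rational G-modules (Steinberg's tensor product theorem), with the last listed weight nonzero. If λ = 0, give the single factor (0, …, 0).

Converting to the ω-basis (c_i = row i of M dotted with v = (-135, 31, -9, 154, 197, -331)):
  c_1 = (3)·(-135) + (-2)·(31) + (13)·(-9) + 2·154 + (-12)·(197) + (-8)·(-331) = 8
  c_2 = (0)·(-135) + 0·31 + (-4)·(-9) + (-1)·(154) + 4·197 + (2)·(-331) = 8
  c_3 = (0)·(-135) + 0·31 + (-1)·(-9) + 0·154 + 0·197 + (0)·(-331) = 9
  c_4 = (2)·(-135) + 0·31 + (6)·(-9) + 0·154 + (-5)·(197) + (-4)·(-331) = 15
  c_5 = (1)·(-135) + 1·31 + (3)·(-9) + 0·154 + (-1)·(197) + (-1)·(-331) = 3
  c_6 = (-1)·(-135) + 0·31 + (6)·(-9) + 2·154 + (-7)·(197) + (-3)·(-331) = 3
Base-2 expansion of each c_i:
  c_1 = 8 = 0·2^0 + 0·2^1 + 0·2^2 + 1·2^3
  c_2 = 8 = 0·2^0 + 0·2^1 + 0·2^2 + 1·2^3
  c_3 = 9 = 1·2^0 + 0·2^1 + 0·2^2 + 1·2^3
  c_4 = 15 = 1·2^0 + 1·2^1 + 1·2^2 + 1·2^3
  c_5 = 3 = 1·2^0 + 1·2^1
  c_6 = 3 = 1·2^0 + 1·2^1
p-restricted factor λ_0 = (0, 0, 1, 1, 1, 1)
p-restricted factor λ_1 = (0, 0, 0, 1, 1, 1)
p-restricted factor λ_2 = (0, 0, 0, 1, 0, 0)
p-restricted factor λ_3 = (1, 1, 1, 1, 0, 0)

((0, 0, 1, 1, 1, 1), (0, 0, 0, 1, 1, 1), (0, 0, 0, 1, 0, 0), (1, 1, 1, 1, 0, 0))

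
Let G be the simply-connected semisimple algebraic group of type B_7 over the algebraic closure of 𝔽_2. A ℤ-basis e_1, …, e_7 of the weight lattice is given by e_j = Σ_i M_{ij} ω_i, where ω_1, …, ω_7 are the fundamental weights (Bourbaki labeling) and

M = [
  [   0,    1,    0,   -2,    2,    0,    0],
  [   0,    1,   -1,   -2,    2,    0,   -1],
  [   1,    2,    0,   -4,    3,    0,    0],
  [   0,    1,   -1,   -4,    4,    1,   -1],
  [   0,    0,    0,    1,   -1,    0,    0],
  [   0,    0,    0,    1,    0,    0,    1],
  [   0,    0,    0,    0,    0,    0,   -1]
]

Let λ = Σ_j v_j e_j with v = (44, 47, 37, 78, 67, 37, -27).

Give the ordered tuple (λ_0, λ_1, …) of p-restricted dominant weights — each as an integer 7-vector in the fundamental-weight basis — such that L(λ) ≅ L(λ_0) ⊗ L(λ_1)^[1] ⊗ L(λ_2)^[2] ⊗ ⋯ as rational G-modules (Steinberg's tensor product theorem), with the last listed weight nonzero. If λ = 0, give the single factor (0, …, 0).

Compute c_i = Σ_j M_{ij} v_j with v = (44, 47, 37, 78, 67, 37, -27):
  c_1 = 0·44 + 1·47 + 0·37 + (-2)·(78) + 2·67 + 0·37 + (0)·(-27) = 25
  c_2 = 0·44 + 1·47 + (-1)·(37) + (-2)·(78) + 2·67 + 0·37 + (-1)·(-27) = 15
  c_3 = 1·44 + 2·47 + 0·37 + (-4)·(78) + 3·67 + 0·37 + (0)·(-27) = 27
  c_4 = 0·44 + 1·47 + (-1)·(37) + (-4)·(78) + 4·67 + 1·37 + (-1)·(-27) = 30
  c_5 = 0·44 + 0·47 + 0·37 + 1·78 + (-1)·(67) + 0·37 + (0)·(-27) = 11
  c_6 = 0·44 + 0·47 + 0·37 + 1·78 + 0·67 + 0·37 + (1)·(-27) = 51
  c_7 = 0·44 + 0·47 + 0·37 + 0·78 + 0·67 + 0·37 + (-1)·(-27) = 27
p = 2; digits c_i = Σ_j d_{ij}·2^j, 0 ≤ d_{ij} < 2:
  c_1 = 25 = 1·2^0 + 0·2^1 + 0·2^2 + 1·2^3 + 1·2^4
  c_2 = 15 = 1·2^0 + 1·2^1 + 1·2^2 + 1·2^3
  c_3 = 27 = 1·2^0 + 1·2^1 + 0·2^2 + 1·2^3 + 1·2^4
  c_4 = 30 = 0·2^0 + 1·2^1 + 1·2^2 + 1·2^3 + 1·2^4
  c_5 = 11 = 1·2^0 + 1·2^1 + 0·2^2 + 1·2^3
  c_6 = 51 = 1·2^0 + 1·2^1 + 0·2^2 + 0·2^3 + 1·2^4 + 1·2^5
  c_7 = 27 = 1·2^0 + 1·2^1 + 0·2^2 + 1·2^3 + 1·2^4
Factor λ_0 = (1, 1, 1, 0, 1, 1, 1)
Factor λ_1 = (0, 1, 1, 1, 1, 1, 1)
Factor λ_2 = (0, 1, 0, 1, 0, 0, 0)
Factor λ_3 = (1, 1, 1, 1, 1, 0, 1)
Factor λ_4 = (1, 0, 1, 1, 0, 1, 1)
Factor λ_5 = (0, 0, 0, 0, 0, 1, 0)

((1, 1, 1, 0, 1, 1, 1), (0, 1, 1, 1, 1, 1, 1), (0, 1, 0, 1, 0, 0, 0), (1, 1, 1, 1, 1, 0, 1), (1, 0, 1, 1, 0, 1, 1), (0, 0, 0, 0, 0, 1, 0))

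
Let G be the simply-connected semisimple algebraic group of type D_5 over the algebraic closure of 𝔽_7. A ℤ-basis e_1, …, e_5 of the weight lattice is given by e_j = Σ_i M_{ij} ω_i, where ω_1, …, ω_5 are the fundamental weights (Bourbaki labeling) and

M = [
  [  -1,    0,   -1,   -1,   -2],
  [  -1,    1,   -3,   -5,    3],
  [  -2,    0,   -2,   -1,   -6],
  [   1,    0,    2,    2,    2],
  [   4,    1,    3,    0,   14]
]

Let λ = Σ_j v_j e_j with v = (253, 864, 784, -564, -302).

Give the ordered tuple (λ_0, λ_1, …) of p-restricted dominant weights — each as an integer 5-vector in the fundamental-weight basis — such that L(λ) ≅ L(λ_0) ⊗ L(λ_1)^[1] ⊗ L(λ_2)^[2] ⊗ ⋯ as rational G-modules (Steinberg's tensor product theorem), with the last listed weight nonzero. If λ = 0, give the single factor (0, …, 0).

Converting to the ω-basis (c_i = row i of M dotted with v = (253, 864, 784, -564, -302)):
  c_1 = -1*253 + 0*864 + -1*784 + -1*-564 + -2*-302 = 131
  c_2 = -1*253 + 1*864 + -3*784 + -5*-564 + 3*-302 = 173
  c_3 = -2*253 + 0*864 + -2*784 + -1*-564 + -6*-302 = 302
  c_4 = 1*253 + 0*864 + 2*784 + 2*-564 + 2*-302 = 89
  c_5 = 4*253 + 1*864 + 3*784 + 0*-564 + 14*-302 = 0
Writing each c_i in base p = 7:
  c_1 = 131 = 5·7^0 + 4·7^1 + 2·7^2
  c_2 = 173 = 5·7^0 + 3·7^1 + 3·7^2
  c_3 = 302 = 1·7^0 + 1·7^1 + 6·7^2
  c_4 = 89 = 5·7^0 + 5·7^1 + 1·7^2
  c_5 = 0
p-restricted factor λ_0 = (5, 5, 1, 5, 0)
p-restricted factor λ_1 = (4, 3, 1, 5, 0)
p-restricted factor λ_2 = (2, 3, 6, 1, 0)

((5, 5, 1, 5, 0), (4, 3, 1, 5, 0), (2, 3, 6, 1, 0))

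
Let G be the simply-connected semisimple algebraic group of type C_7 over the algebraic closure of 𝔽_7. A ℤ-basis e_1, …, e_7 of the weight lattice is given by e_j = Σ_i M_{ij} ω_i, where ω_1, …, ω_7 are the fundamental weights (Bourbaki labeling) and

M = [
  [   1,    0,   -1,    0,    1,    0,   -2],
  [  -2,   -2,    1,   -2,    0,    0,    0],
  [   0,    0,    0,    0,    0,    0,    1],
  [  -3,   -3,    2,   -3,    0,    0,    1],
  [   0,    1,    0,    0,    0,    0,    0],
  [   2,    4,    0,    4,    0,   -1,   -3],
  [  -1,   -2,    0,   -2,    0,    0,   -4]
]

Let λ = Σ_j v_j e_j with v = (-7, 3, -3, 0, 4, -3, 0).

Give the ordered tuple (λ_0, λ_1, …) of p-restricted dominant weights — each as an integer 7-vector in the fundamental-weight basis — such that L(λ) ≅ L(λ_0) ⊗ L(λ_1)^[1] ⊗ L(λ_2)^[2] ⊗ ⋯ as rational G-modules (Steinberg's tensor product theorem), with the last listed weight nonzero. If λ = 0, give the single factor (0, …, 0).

Change of basis e → ω: c = M·v where v = (-7, 3, -3, 0, 4, -3, 0):
  c_1 = 1*-7 + 0*3 + -1*-3 + 0*0 + 1*4 + 0*-3 + -2*0 = 0
  c_2 = -2*-7 + -2*3 + 1*-3 + -2*0 + 0*4 + 0*-3 + 0*0 = 5
  c_3 = 0*-7 + 0*3 + 0*-3 + 0*0 + 0*4 + 0*-3 + 1*0 = 0
  c_4 = -3*-7 + -3*3 + 2*-3 + -3*0 + 0*4 + 0*-3 + 1*0 = 6
  c_5 = 0*-7 + 1*3 + 0*-3 + 0*0 + 0*4 + 0*-3 + 0*0 = 3
  c_6 = 2*-7 + 4*3 + 0*-3 + 4*0 + 0*4 + -1*-3 + -3*0 = 1
  c_7 = -1*-7 + -2*3 + 0*-3 + -2*0 + 0*4 + 0*-3 + -4*0 = 1
p = 7; digits c_i = Σ_j d_{ij}·7^j, 0 ≤ d_{ij} < 7:
  c_1 = 0
  c_2 = 5 = 5·7^0
  c_3 = 0
  c_4 = 6 = 6·7^0
  c_5 = 3 = 3·7^0
  c_6 = 1 = 1·7^0
  c_7 = 1 = 1·7^0
λ_0 = (0, 5, 0, 6, 3, 1, 1)

((0, 5, 0, 6, 3, 1, 1),)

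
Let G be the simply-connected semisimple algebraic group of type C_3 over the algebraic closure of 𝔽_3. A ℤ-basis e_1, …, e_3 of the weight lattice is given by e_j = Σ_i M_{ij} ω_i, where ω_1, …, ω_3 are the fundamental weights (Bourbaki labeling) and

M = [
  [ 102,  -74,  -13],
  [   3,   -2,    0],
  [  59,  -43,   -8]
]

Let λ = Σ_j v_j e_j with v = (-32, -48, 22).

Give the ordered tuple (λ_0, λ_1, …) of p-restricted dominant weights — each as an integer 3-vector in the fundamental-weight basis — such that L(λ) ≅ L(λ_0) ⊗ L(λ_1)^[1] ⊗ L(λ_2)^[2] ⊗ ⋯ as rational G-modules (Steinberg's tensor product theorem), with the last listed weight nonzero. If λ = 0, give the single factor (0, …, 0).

((2, 0, 0),)

Compute c_i = Σ_j M_{ij} v_j with v = (-32, -48, 22):
  c_1 = 102*-32 + -74*-48 + -13*22 = 2
  c_2 = 3*-32 + -2*-48 + 0*22 = 0
  c_3 = 59*-32 + -43*-48 + -8*22 = 0
p = 3; digits c_i = Σ_j d_{ij}·3^j, 0 ≤ d_{ij} < 3:
  c_1 = 2 = 2·3^0
  c_2 = 0
  c_3 = 0
p-restricted factor λ_0 = (2, 0, 0)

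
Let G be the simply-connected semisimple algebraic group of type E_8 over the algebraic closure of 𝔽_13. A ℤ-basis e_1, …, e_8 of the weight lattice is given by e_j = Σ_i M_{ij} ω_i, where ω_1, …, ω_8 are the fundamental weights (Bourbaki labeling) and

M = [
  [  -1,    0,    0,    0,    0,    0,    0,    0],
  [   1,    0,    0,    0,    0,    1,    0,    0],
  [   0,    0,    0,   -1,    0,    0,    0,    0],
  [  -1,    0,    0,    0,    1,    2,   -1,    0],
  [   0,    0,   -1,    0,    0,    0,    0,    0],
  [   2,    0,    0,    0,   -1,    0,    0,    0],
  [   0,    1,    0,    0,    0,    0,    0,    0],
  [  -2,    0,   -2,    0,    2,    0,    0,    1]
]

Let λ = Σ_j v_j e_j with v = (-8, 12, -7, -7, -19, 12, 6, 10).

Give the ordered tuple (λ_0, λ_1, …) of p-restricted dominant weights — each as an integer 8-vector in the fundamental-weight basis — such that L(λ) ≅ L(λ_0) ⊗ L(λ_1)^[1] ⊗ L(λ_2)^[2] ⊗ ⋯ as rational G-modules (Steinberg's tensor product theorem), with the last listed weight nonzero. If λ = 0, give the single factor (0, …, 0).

Compute c_i = Σ_j M_{ij} v_j with v = (-8, 12, -7, -7, -19, 12, 6, 10):
  c_1 = (-1)·(-8) + (0)·(12) + (0)·(-7) + (0)·(-7) + (0)·(-19) + (0)·(12) + (0)·(6) + (0)·(10) = 8
  c_2 = (1)·(-8) + (0)·(12) + (0)·(-7) + (0)·(-7) + (0)·(-19) + (1)·(12) + (0)·(6) + (0)·(10) = 4
  c_3 = (0)·(-8) + (0)·(12) + (0)·(-7) + (-1)·(-7) + (0)·(-19) + (0)·(12) + (0)·(6) + (0)·(10) = 7
  c_4 = (-1)·(-8) + (0)·(12) + (0)·(-7) + (0)·(-7) + (1)·(-19) + (2)·(12) + (-1)·(6) + (0)·(10) = 7
  c_5 = (0)·(-8) + (0)·(12) + (-1)·(-7) + (0)·(-7) + (0)·(-19) + (0)·(12) + (0)·(6) + (0)·(10) = 7
  c_6 = (2)·(-8) + (0)·(12) + (0)·(-7) + (0)·(-7) + (-1)·(-19) + (0)·(12) + (0)·(6) + (0)·(10) = 3
  c_7 = (0)·(-8) + (1)·(12) + (0)·(-7) + (0)·(-7) + (0)·(-19) + (0)·(12) + (0)·(6) + (0)·(10) = 12
  c_8 = (-2)·(-8) + (0)·(12) + (-2)·(-7) + (0)·(-7) + (2)·(-19) + (0)·(12) + (0)·(6) + (1)·(10) = 2
Base-13 expansion of each c_i:
  c_1 = 8 = 8·13^0
  c_2 = 4 = 4·13^0
  c_3 = 7 = 7·13^0
  c_4 = 7 = 7·13^0
  c_5 = 7 = 7·13^0
  c_6 = 3 = 3·13^0
  c_7 = 12 = 12·13^0
  c_8 = 2 = 2·13^0
Factor λ_0 = (8, 4, 7, 7, 7, 3, 12, 2)

((8, 4, 7, 7, 7, 3, 12, 2),)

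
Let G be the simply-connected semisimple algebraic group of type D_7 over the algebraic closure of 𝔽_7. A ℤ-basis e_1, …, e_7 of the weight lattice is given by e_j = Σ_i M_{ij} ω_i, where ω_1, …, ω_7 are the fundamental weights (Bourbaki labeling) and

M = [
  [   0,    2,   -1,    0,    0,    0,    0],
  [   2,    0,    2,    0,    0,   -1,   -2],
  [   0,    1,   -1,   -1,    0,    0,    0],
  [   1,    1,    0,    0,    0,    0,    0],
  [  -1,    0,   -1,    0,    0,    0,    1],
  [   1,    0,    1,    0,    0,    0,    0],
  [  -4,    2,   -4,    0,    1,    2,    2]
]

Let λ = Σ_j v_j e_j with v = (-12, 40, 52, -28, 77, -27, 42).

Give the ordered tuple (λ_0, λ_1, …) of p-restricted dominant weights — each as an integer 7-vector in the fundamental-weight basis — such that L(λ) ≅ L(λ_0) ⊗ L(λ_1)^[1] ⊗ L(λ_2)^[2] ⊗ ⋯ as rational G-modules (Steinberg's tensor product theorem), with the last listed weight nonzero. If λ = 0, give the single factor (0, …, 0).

((0, 2, 2, 0, 2, 5, 6), (4, 3, 2, 4, 0, 5, 3))

Change of basis e → ω: c = M·v where v = (-12, 40, 52, -28, 77, -27, 42):
  c_1 = (0)·(-12) + (2)·(40) + (-1)·(52) + (0)·(-28) + (0)·(77) + (0)·(-27) + (0)·(42) = 28
  c_2 = (2)·(-12) + (0)·(40) + (2)·(52) + (0)·(-28) + (0)·(77) + (-1)·(-27) + (-2)·(42) = 23
  c_3 = (0)·(-12) + (1)·(40) + (-1)·(52) + (-1)·(-28) + (0)·(77) + (0)·(-27) + (0)·(42) = 16
  c_4 = (1)·(-12) + (1)·(40) + (0)·(52) + (0)·(-28) + (0)·(77) + (0)·(-27) + (0)·(42) = 28
  c_5 = (-1)·(-12) + (0)·(40) + (-1)·(52) + (0)·(-28) + (0)·(77) + (0)·(-27) + (1)·(42) = 2
  c_6 = (1)·(-12) + (0)·(40) + (1)·(52) + (0)·(-28) + (0)·(77) + (0)·(-27) + (0)·(42) = 40
  c_7 = (-4)·(-12) + (2)·(40) + (-4)·(52) + (0)·(-28) + (1)·(77) + (2)·(-27) + (2)·(42) = 27
Expand coordinatewise in base 7:
  c_1 = 28 = 0·7^0 + 4·7^1
  c_2 = 23 = 2·7^0 + 3·7^1
  c_3 = 16 = 2·7^0 + 2·7^1
  c_4 = 28 = 0·7^0 + 4·7^1
  c_5 = 2 = 2·7^0
  c_6 = 40 = 5·7^0 + 5·7^1
  c_7 = 27 = 6·7^0 + 3·7^1
p-restricted factor λ_0 = (0, 2, 2, 0, 2, 5, 6)
p-restricted factor λ_1 = (4, 3, 2, 4, 0, 5, 3)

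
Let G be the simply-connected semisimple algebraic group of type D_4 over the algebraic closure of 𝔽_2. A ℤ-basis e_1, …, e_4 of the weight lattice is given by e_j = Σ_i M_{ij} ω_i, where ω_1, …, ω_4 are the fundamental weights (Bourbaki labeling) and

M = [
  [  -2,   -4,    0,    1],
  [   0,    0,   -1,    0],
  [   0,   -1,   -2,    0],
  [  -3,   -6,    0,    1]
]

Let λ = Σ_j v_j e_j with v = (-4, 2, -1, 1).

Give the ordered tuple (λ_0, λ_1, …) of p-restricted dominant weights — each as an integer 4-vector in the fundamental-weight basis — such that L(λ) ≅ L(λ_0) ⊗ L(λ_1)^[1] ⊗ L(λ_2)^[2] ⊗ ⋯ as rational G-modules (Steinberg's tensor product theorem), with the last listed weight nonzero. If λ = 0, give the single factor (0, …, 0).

Change of basis e → ω: c = M·v where v = (-4, 2, -1, 1):
  c_1 = (-2)·(-4) + (-4)·(2) + (0)·(-1) + 1·1 = 1
  c_2 = (0)·(-4) + 0·2 + (-1)·(-1) + 0·1 = 1
  c_3 = (0)·(-4) + (-1)·(2) + (-2)·(-1) + 0·1 = 0
  c_4 = (-3)·(-4) + (-6)·(2) + (0)·(-1) + 1·1 = 1
p = 2; digits c_i = Σ_j d_{ij}·2^j, 0 ≤ d_{ij} < 2:
  c_1 = 1 = 1·2^0
  c_2 = 1 = 1·2^0
  c_3 = 0
  c_4 = 1 = 1·2^0
Factor λ_0 = (1, 1, 0, 1)

((1, 1, 0, 1),)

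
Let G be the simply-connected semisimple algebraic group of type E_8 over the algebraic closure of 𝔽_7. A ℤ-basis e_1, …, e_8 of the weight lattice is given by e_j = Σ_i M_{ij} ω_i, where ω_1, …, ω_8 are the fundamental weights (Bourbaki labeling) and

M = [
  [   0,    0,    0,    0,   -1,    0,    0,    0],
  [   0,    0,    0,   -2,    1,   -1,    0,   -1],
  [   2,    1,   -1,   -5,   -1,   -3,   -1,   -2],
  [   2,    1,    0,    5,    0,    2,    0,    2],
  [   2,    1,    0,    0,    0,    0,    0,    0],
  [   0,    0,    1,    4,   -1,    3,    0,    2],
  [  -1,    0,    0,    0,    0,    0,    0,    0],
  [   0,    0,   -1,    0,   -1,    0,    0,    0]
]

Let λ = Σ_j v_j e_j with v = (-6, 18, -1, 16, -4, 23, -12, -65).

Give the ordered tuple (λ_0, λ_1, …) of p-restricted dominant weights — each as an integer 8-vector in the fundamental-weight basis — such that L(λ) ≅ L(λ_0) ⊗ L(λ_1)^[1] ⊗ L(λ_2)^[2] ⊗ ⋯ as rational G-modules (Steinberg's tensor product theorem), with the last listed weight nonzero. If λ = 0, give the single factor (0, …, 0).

((4, 6, 4, 2, 6, 6, 6, 5),)

Compute c_i = Σ_j M_{ij} v_j with v = (-6, 18, -1, 16, -4, 23, -12, -65):
  c_1 = (0)·(-6) + (0)·(18) + (0)·(-1) + (0)·(16) + (-1)·(-4) + (0)·(23) + (0)·(-12) + (0)·(-65) = 4
  c_2 = (0)·(-6) + (0)·(18) + (0)·(-1) + (-2)·(16) + (1)·(-4) + (-1)·(23) + (0)·(-12) + (-1)·(-65) = 6
  c_3 = (2)·(-6) + (1)·(18) + (-1)·(-1) + (-5)·(16) + (-1)·(-4) + (-3)·(23) + (-1)·(-12) + (-2)·(-65) = 4
  c_4 = (2)·(-6) + (1)·(18) + (0)·(-1) + (5)·(16) + (0)·(-4) + (2)·(23) + (0)·(-12) + (2)·(-65) = 2
  c_5 = (2)·(-6) + (1)·(18) + (0)·(-1) + (0)·(16) + (0)·(-4) + (0)·(23) + (0)·(-12) + (0)·(-65) = 6
  c_6 = (0)·(-6) + (0)·(18) + (1)·(-1) + (4)·(16) + (-1)·(-4) + (3)·(23) + (0)·(-12) + (2)·(-65) = 6
  c_7 = (-1)·(-6) + (0)·(18) + (0)·(-1) + (0)·(16) + (0)·(-4) + (0)·(23) + (0)·(-12) + (0)·(-65) = 6
  c_8 = (0)·(-6) + (0)·(18) + (-1)·(-1) + (0)·(16) + (-1)·(-4) + (0)·(23) + (0)·(-12) + (0)·(-65) = 5
Base-7 expansion of each c_i:
  c_1 = 4 = 4·7^0
  c_2 = 6 = 6·7^0
  c_3 = 4 = 4·7^0
  c_4 = 2 = 2·7^0
  c_5 = 6 = 6·7^0
  c_6 = 6 = 6·7^0
  c_7 = 6 = 6·7^0
  c_8 = 5 = 5·7^0
p-restricted factor λ_0 = (4, 6, 4, 2, 6, 6, 6, 5)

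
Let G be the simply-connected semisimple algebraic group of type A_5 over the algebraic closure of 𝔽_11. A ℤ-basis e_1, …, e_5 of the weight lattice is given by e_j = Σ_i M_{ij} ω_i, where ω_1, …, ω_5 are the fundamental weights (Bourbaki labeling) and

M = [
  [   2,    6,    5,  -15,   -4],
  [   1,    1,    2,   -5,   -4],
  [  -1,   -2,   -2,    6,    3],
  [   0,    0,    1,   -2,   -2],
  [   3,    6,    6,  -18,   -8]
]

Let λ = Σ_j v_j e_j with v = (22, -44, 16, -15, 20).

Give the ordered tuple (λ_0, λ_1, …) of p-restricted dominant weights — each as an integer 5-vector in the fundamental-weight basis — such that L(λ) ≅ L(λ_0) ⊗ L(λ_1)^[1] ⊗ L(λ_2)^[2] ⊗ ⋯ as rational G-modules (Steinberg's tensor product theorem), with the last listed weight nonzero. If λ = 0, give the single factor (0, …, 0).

((5, 5, 4, 6, 8),)

Converting to the ω-basis (c_i = row i of M dotted with v = (22, -44, 16, -15, 20)):
  c_1 = 2*22 + 6*-44 + 5*16 + -15*-15 + -4*20 = 5
  c_2 = 1*22 + 1*-44 + 2*16 + -5*-15 + -4*20 = 5
  c_3 = -1*22 + -2*-44 + -2*16 + 6*-15 + 3*20 = 4
  c_4 = 0*22 + 0*-44 + 1*16 + -2*-15 + -2*20 = 6
  c_5 = 3*22 + 6*-44 + 6*16 + -18*-15 + -8*20 = 8
Expand coordinatewise in base 11:
  c_1 = 5 = 5·11^0
  c_2 = 5 = 5·11^0
  c_3 = 4 = 4·11^0
  c_4 = 6 = 6·11^0
  c_5 = 8 = 8·11^0
Factor λ_0 = (5, 5, 4, 6, 8)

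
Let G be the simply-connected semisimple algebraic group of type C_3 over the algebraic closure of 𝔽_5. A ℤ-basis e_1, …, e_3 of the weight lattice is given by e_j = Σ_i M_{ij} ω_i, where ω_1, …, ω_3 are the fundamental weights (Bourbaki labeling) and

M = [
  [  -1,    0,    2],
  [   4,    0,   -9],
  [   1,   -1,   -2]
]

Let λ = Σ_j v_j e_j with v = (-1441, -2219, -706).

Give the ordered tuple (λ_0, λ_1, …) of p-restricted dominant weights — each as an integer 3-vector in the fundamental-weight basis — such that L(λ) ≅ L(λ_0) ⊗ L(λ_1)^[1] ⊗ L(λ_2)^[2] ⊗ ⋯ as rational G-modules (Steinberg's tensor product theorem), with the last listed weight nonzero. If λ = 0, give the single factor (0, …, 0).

Converting to the ω-basis (c_i = row i of M dotted with v = (-1441, -2219, -706)):
  c_1 = (-1)·(-1441) + (0)·(-2219) + (2)·(-706) = 29
  c_2 = (4)·(-1441) + (0)·(-2219) + (-9)·(-706) = 590
  c_3 = (1)·(-1441) + (-1)·(-2219) + (-2)·(-706) = 2190
Expand coordinatewise in base 5:
  c_1 = 29 = 4·5^0 + 0·5^1 + 1·5^2
  c_2 = 590 = 0·5^0 + 3·5^1 + 3·5^2 + 4·5^3
  c_3 = 2190 = 0·5^0 + 3·5^1 + 2·5^2 + 2·5^3 + 3·5^4
λ_0 = (4, 0, 0)
λ_1 = (0, 3, 3)
λ_2 = (1, 3, 2)
λ_3 = (0, 4, 2)
λ_4 = (0, 0, 3)

((4, 0, 0), (0, 3, 3), (1, 3, 2), (0, 4, 2), (0, 0, 3))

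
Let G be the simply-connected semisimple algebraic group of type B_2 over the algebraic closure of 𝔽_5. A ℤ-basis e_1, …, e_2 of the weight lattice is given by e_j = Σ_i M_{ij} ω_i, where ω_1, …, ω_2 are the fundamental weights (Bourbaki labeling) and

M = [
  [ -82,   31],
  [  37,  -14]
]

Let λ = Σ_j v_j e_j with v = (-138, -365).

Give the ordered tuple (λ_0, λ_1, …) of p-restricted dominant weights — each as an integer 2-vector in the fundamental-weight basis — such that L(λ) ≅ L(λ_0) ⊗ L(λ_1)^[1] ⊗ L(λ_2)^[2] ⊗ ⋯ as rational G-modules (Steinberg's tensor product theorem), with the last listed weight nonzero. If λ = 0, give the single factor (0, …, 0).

Converting to the ω-basis (c_i = row i of M dotted with v = (-138, -365)):
  c_1 = -82*-138 + 31*-365 = 1
  c_2 = 37*-138 + -14*-365 = 4
Expand coordinatewise in base 5:
  c_1 = 1 = 1·5^0
  c_2 = 4 = 4·5^0
Factor λ_0 = (1, 4)

((1, 4),)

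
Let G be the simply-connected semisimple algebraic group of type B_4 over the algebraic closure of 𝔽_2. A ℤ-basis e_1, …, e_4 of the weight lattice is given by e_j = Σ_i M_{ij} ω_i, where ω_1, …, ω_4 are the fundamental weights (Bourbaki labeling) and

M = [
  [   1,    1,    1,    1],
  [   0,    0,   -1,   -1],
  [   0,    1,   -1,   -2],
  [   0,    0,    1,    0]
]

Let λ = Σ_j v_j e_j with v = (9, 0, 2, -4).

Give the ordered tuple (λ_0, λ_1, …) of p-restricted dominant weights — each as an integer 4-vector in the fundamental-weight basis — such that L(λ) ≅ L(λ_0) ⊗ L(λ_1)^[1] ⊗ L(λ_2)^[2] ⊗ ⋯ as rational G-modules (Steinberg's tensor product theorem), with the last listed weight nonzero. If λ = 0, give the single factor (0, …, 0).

In the fundamental-weight basis, λ has coordinates c = M·v (v = (9, 0, 2, -4)):
  c_1 = 1·9 + 1·0 + 1·2 + (1)·(-4) = 7
  c_2 = 0·9 + 0·0 + (-1)·(2) + (-1)·(-4) = 2
  c_3 = 0·9 + 1·0 + (-1)·(2) + (-2)·(-4) = 6
  c_4 = 0·9 + 0·0 + 1·2 + (0)·(-4) = 2
Expand coordinatewise in base 2:
  c_1 = 7 = 1·2^0 + 1·2^1 + 1·2^2
  c_2 = 2 = 0·2^0 + 1·2^1
  c_3 = 6 = 0·2^0 + 1·2^1 + 1·2^2
  c_4 = 2 = 0·2^0 + 1·2^1
Factor λ_0 = (1, 0, 0, 0)
Factor λ_1 = (1, 1, 1, 1)
Factor λ_2 = (1, 0, 1, 0)

((1, 0, 0, 0), (1, 1, 1, 1), (1, 0, 1, 0))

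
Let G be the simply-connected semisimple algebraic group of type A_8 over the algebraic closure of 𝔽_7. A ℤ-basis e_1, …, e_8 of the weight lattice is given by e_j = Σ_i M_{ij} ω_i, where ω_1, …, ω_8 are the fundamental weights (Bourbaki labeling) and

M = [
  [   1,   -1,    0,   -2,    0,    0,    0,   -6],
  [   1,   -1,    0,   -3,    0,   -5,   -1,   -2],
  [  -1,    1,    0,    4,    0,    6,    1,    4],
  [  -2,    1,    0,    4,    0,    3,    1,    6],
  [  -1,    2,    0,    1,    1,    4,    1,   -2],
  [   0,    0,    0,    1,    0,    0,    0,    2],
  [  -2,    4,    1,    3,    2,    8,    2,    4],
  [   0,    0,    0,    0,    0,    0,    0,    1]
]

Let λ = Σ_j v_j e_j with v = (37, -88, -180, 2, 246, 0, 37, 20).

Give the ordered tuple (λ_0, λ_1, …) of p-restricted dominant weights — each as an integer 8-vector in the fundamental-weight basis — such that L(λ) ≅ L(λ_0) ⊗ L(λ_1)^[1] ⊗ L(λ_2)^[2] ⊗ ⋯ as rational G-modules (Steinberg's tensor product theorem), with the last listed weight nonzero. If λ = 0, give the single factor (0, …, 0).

Change of basis e → ω: c = M·v where v = (37, -88, -180, 2, 246, 0, 37, 20):
  c_1 = 1*37 + -1*-88 + 0*-180 + -2*2 + 0*246 + 0*0 + 0*37 + -6*20 = 1
  c_2 = 1*37 + -1*-88 + 0*-180 + -3*2 + 0*246 + -5*0 + -1*37 + -2*20 = 42
  c_3 = -1*37 + 1*-88 + 0*-180 + 4*2 + 0*246 + 6*0 + 1*37 + 4*20 = 0
  c_4 = -2*37 + 1*-88 + 0*-180 + 4*2 + 0*246 + 3*0 + 1*37 + 6*20 = 3
  c_5 = -1*37 + 2*-88 + 0*-180 + 1*2 + 1*246 + 4*0 + 1*37 + -2*20 = 32
  c_6 = 0*37 + 0*-88 + 0*-180 + 1*2 + 0*246 + 0*0 + 0*37 + 2*20 = 42
  c_7 = -2*37 + 4*-88 + 1*-180 + 3*2 + 2*246 + 8*0 + 2*37 + 4*20 = 46
  c_8 = 0*37 + 0*-88 + 0*-180 + 0*2 + 0*246 + 0*0 + 0*37 + 1*20 = 20
Base-7 expansion of each c_i:
  c_1 = 1 = 1·7^0
  c_2 = 42 = 0·7^0 + 6·7^1
  c_3 = 0
  c_4 = 3 = 3·7^0
  c_5 = 32 = 4·7^0 + 4·7^1
  c_6 = 42 = 0·7^0 + 6·7^1
  c_7 = 46 = 4·7^0 + 6·7^1
  c_8 = 20 = 6·7^0 + 2·7^1
λ_0 = (1, 0, 0, 3, 4, 0, 4, 6)
λ_1 = (0, 6, 0, 0, 4, 6, 6, 2)

((1, 0, 0, 3, 4, 0, 4, 6), (0, 6, 0, 0, 4, 6, 6, 2))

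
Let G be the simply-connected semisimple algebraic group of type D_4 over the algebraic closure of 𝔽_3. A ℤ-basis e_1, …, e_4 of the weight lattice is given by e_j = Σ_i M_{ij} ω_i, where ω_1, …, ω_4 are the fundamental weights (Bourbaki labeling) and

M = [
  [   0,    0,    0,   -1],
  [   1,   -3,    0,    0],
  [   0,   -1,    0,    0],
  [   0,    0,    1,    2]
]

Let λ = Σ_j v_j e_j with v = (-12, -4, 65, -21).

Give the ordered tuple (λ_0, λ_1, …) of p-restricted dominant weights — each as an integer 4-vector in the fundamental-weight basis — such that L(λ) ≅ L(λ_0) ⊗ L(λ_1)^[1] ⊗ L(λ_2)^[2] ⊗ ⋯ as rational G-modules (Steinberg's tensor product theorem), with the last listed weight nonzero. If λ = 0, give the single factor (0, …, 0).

((0, 0, 1, 2), (1, 0, 1, 1), (2, 0, 0, 2))

Change of basis e → ω: c = M·v where v = (-12, -4, 65, -21):
  c_1 = (0)·(-12) + (0)·(-4) + 0·65 + (-1)·(-21) = 21
  c_2 = (1)·(-12) + (-3)·(-4) + 0·65 + (0)·(-21) = 0
  c_3 = (0)·(-12) + (-1)·(-4) + 0·65 + (0)·(-21) = 4
  c_4 = (0)·(-12) + (0)·(-4) + 1·65 + (2)·(-21) = 23
Base-3 expansion of each c_i:
  c_1 = 21 = 0·3^0 + 1·3^1 + 2·3^2
  c_2 = 0
  c_3 = 4 = 1·3^0 + 1·3^1
  c_4 = 23 = 2·3^0 + 1·3^1 + 2·3^2
p-restricted factor λ_0 = (0, 0, 1, 2)
p-restricted factor λ_1 = (1, 0, 1, 1)
p-restricted factor λ_2 = (2, 0, 0, 2)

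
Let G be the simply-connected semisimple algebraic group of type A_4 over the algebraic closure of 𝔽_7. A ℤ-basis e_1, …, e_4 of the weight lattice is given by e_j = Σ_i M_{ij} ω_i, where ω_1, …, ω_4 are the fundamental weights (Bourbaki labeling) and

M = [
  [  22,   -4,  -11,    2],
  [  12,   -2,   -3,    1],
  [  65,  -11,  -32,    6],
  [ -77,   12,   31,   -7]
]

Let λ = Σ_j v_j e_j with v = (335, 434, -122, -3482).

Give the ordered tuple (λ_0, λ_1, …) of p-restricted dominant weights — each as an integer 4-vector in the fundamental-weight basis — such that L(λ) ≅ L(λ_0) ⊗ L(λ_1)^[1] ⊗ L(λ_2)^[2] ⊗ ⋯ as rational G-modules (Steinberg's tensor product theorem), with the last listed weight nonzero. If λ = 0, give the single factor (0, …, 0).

In the fundamental-weight basis, λ has coordinates c = M·v (v = (335, 434, -122, -3482)):
  c_1 = 22·335 + (-4)·(434) + (-11)·(-122) + (2)·(-3482) = 12
  c_2 = 12·335 + (-2)·(434) + (-3)·(-122) + (1)·(-3482) = 36
  c_3 = 65·335 + (-11)·(434) + (-32)·(-122) + (6)·(-3482) = 13
  c_4 = (-77)·(335) + 12·434 + (31)·(-122) + (-7)·(-3482) = 5
Expand coordinatewise in base 7:
  c_1 = 12 = 5·7^0 + 1·7^1
  c_2 = 36 = 1·7^0 + 5·7^1
  c_3 = 13 = 6·7^0 + 1·7^1
  c_4 = 5 = 5·7^0
p-restricted factor λ_0 = (5, 1, 6, 5)
p-restricted factor λ_1 = (1, 5, 1, 0)

((5, 1, 6, 5), (1, 5, 1, 0))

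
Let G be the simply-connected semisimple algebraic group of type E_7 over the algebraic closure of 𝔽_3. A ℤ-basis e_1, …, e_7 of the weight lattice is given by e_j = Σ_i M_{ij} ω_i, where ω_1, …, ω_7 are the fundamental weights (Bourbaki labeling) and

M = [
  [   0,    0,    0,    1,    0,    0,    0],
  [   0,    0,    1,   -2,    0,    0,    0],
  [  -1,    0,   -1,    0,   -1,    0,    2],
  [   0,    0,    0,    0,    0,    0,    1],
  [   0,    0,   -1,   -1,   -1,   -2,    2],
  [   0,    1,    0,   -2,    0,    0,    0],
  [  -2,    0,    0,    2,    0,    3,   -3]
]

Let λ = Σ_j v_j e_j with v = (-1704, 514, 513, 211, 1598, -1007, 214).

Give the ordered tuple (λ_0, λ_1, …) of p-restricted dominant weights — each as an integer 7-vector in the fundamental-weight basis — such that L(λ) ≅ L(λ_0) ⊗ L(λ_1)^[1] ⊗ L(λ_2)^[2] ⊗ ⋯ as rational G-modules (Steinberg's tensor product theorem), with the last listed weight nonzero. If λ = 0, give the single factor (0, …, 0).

Converting to the ω-basis (c_i = row i of M dotted with v = (-1704, 514, 513, 211, 1598, -1007, 214)):
  c_1 = (0)·(-1704) + (0)·(514) + (0)·(513) + (1)·(211) + (0)·(1598) + (0)·(-1007) + (0)·(214) = 211
  c_2 = (0)·(-1704) + (0)·(514) + (1)·(513) + (-2)·(211) + (0)·(1598) + (0)·(-1007) + (0)·(214) = 91
  c_3 = (-1)·(-1704) + (0)·(514) + (-1)·(513) + (0)·(211) + (-1)·(1598) + (0)·(-1007) + (2)·(214) = 21
  c_4 = (0)·(-1704) + (0)·(514) + (0)·(513) + (0)·(211) + (0)·(1598) + (0)·(-1007) + (1)·(214) = 214
  c_5 = (0)·(-1704) + (0)·(514) + (-1)·(513) + (-1)·(211) + (-1)·(1598) + (-2)·(-1007) + (2)·(214) = 120
  c_6 = (0)·(-1704) + (1)·(514) + (0)·(513) + (-2)·(211) + (0)·(1598) + (0)·(-1007) + (0)·(214) = 92
  c_7 = (-2)·(-1704) + (0)·(514) + (0)·(513) + (2)·(211) + (0)·(1598) + (3)·(-1007) + (-3)·(214) = 167
p = 3; digits c_i = Σ_j d_{ij}·3^j, 0 ≤ d_{ij} < 3:
  c_1 = 211 = 1·3^0 + 1·3^1 + 2·3^2 + 1·3^3 + 2·3^4
  c_2 = 91 = 1·3^0 + 0·3^1 + 1·3^2 + 0·3^3 + 1·3^4
  c_3 = 21 = 0·3^0 + 1·3^1 + 2·3^2
  c_4 = 214 = 1·3^0 + 2·3^1 + 2·3^2 + 1·3^3 + 2·3^4
  c_5 = 120 = 0·3^0 + 1·3^1 + 1·3^2 + 1·3^3 + 1·3^4
  c_6 = 92 = 2·3^0 + 0·3^1 + 1·3^2 + 0·3^3 + 1·3^4
  c_7 = 167 = 2·3^0 + 1·3^1 + 0·3^2 + 0·3^3 + 2·3^4
λ_0 = (1, 1, 0, 1, 0, 2, 2)
λ_1 = (1, 0, 1, 2, 1, 0, 1)
λ_2 = (2, 1, 2, 2, 1, 1, 0)
λ_3 = (1, 0, 0, 1, 1, 0, 0)
λ_4 = (2, 1, 0, 2, 1, 1, 2)

((1, 1, 0, 1, 0, 2, 2), (1, 0, 1, 2, 1, 0, 1), (2, 1, 2, 2, 1, 1, 0), (1, 0, 0, 1, 1, 0, 0), (2, 1, 0, 2, 1, 1, 2))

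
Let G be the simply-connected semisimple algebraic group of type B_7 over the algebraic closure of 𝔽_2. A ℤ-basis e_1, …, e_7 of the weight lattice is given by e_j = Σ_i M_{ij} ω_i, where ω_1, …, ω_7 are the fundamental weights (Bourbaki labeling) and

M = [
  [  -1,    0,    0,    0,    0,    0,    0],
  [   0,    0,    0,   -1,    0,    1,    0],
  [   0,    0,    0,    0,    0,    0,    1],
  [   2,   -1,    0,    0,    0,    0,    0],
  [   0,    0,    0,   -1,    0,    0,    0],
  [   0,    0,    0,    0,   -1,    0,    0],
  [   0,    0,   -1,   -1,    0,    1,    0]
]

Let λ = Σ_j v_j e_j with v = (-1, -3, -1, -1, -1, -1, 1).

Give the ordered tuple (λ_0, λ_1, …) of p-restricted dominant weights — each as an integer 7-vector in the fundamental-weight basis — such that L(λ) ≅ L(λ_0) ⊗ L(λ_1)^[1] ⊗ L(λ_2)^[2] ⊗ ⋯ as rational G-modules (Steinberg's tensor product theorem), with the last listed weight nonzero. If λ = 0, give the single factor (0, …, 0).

Converting to the ω-basis (c_i = row i of M dotted with v = (-1, -3, -1, -1, -1, -1, 1)):
  c_1 = -1*-1 + 0*-3 + 0*-1 + 0*-1 + 0*-1 + 0*-1 + 0*1 = 1
  c_2 = 0*-1 + 0*-3 + 0*-1 + -1*-1 + 0*-1 + 1*-1 + 0*1 = 0
  c_3 = 0*-1 + 0*-3 + 0*-1 + 0*-1 + 0*-1 + 0*-1 + 1*1 = 1
  c_4 = 2*-1 + -1*-3 + 0*-1 + 0*-1 + 0*-1 + 0*-1 + 0*1 = 1
  c_5 = 0*-1 + 0*-3 + 0*-1 + -1*-1 + 0*-1 + 0*-1 + 0*1 = 1
  c_6 = 0*-1 + 0*-3 + 0*-1 + 0*-1 + -1*-1 + 0*-1 + 0*1 = 1
  c_7 = 0*-1 + 0*-3 + -1*-1 + -1*-1 + 0*-1 + 1*-1 + 0*1 = 1
Base-2 expansion of each c_i:
  c_1 = 1 = 1·2^0
  c_2 = 0
  c_3 = 1 = 1·2^0
  c_4 = 1 = 1·2^0
  c_5 = 1 = 1·2^0
  c_6 = 1 = 1·2^0
  c_7 = 1 = 1·2^0
p-restricted factor λ_0 = (1, 0, 1, 1, 1, 1, 1)

((1, 0, 1, 1, 1, 1, 1),)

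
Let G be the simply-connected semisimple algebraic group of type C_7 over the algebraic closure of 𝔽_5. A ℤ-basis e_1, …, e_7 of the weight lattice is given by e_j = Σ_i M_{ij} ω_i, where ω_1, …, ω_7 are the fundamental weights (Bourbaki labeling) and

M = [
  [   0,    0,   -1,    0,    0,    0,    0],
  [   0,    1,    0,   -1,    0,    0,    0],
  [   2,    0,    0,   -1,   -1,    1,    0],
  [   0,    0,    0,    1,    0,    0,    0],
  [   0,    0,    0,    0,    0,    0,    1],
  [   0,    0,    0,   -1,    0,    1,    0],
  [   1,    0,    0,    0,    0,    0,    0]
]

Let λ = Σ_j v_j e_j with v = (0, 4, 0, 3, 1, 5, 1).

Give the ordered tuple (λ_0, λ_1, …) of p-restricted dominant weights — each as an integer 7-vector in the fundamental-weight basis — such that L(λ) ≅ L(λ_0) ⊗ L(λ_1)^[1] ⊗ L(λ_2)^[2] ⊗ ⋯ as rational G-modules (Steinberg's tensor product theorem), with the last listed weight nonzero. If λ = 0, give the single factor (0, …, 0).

ω-coordinates c = M·v, v = (0, 4, 0, 3, 1, 5, 1):
  c_1 = (0)·(0) + (0)·(4) + (-1)·(0) + (0)·(3) + (0)·(1) + (0)·(5) + (0)·(1) = 0
  c_2 = (0)·(0) + (1)·(4) + (0)·(0) + (-1)·(3) + (0)·(1) + (0)·(5) + (0)·(1) = 1
  c_3 = (2)·(0) + (0)·(4) + (0)·(0) + (-1)·(3) + (-1)·(1) + (1)·(5) + (0)·(1) = 1
  c_4 = (0)·(0) + (0)·(4) + (0)·(0) + (1)·(3) + (0)·(1) + (0)·(5) + (0)·(1) = 3
  c_5 = (0)·(0) + (0)·(4) + (0)·(0) + (0)·(3) + (0)·(1) + (0)·(5) + (1)·(1) = 1
  c_6 = (0)·(0) + (0)·(4) + (0)·(0) + (-1)·(3) + (0)·(1) + (1)·(5) + (0)·(1) = 2
  c_7 = (1)·(0) + (0)·(4) + (0)·(0) + (0)·(3) + (0)·(1) + (0)·(5) + (0)·(1) = 0
Expand coordinatewise in base 5:
  c_1 = 0
  c_2 = 1 = 1·5^0
  c_3 = 1 = 1·5^0
  c_4 = 3 = 3·5^0
  c_5 = 1 = 1·5^0
  c_6 = 2 = 2·5^0
  c_7 = 0
λ_0 = (0, 1, 1, 3, 1, 2, 0)

((0, 1, 1, 3, 1, 2, 0),)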